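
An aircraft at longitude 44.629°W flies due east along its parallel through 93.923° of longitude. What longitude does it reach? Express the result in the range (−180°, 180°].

Start at -44.629°; shift +93.923° → +49.294°.
+49.294° already lies in (−180°, 180°].

49.294°E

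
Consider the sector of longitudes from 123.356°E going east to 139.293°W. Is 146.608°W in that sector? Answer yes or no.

Band width going east from +123.356° to -139.293°: ((-139.293 − 123.356) mod 360) = 97.351°.
Offset of -146.608° east of the west edge: ((-146.608 − 123.356) mod 360) = 90.036°.
90.036° ≤ 97.351° ⇒ inside.

Yes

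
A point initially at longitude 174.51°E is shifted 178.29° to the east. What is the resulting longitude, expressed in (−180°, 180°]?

Start at +174.51°; shift +178.29° → +352.80°.
+352.80° lies outside (−180°, 180°]; subtract 360° → -7.20°.

7.20°W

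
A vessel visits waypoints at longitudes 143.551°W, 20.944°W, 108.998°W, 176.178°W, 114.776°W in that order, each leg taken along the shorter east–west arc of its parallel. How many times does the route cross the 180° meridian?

Leg 1: -143.551° → -20.944°, shortest Δλ = 122.607° (east) — does not cross 180°.
Leg 2: -20.944° → -108.998°, shortest Δλ = -88.054° (west) — does not cross 180°.
Leg 3: -108.998° → -176.178°, shortest Δλ = -67.18° (west) — does not cross 180°.
Leg 4: -176.178° → -114.776°, shortest Δλ = 61.402° (east) — does not cross 180°.
Total crossings: 0.

0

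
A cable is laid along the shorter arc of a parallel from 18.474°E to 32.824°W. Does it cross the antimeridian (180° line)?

No

Signed shortest Δλ = ((-32.824 − 18.474 + 180) mod 360) − 180 = -51.298°.
Going west by 51.298° from +18.474° reaches -32.824° without touching 180°.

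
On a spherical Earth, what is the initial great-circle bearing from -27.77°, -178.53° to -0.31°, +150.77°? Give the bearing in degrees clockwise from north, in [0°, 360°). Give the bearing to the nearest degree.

308°

Δλ = 150.77 − -178.53 = 329.30°; wrapped into (−180°, 180°]: -30.70°.
θ = atan2( sin Δλ · cos φ₂ , cos φ₁ · sin φ₂ − sin φ₁ · cos φ₂ · cos Δλ )
  = atan2(-0.51054, 0.39583) = -52.213° → normalised to [0°, 360°): 307.787°.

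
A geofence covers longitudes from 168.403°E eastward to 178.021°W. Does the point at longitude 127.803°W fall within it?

No

Band width going east from +168.403° to -178.021°: ((-178.021 − 168.403) mod 360) = 13.576°.
Offset of -127.803° east of the west edge: ((-127.803 − 168.403) mod 360) = 63.794°.
63.794° > 13.576° ⇒ outside.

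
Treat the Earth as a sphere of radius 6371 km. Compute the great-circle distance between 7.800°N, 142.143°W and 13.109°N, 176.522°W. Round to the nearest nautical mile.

2053 nmi

Δλ = -176.522 − -142.143 = -34.379°.
Δφ = 13.109 − 7.800 = 5.309°.
a = sin²(Δφ/2) + cos φ₁ · cos φ₂ · sin²(Δλ/2) = 0.086422.
c = 2·atan2(√a, √(1−a)) = 0.59677 rad → d = 6371·c ≈ 3802.00 km ≈ 2052.92 nmi.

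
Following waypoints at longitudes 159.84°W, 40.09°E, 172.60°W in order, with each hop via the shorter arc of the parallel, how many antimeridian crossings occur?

2

Leg 1: -159.84° → +40.09°, shortest Δλ = -160.07° (west) — crosses 180°.
Leg 2: +40.09° → -172.60°, shortest Δλ = 147.31° (east) — crosses 180°.
Total crossings: 2.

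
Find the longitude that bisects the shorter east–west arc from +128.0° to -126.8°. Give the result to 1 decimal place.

-179.4°

Signed shortest Δλ from +128.0° to -126.8° is +105.2°.
Midpoint longitude = +128.0° + (+105.2°)/2 = +128.0° + 52.6° = +180.6°.
Normalise into (−180°, 180°]: -179.4°.
(The naïve average (+128.0 + -126.8)/2 = 0.6° is on the wrong side of the globe.)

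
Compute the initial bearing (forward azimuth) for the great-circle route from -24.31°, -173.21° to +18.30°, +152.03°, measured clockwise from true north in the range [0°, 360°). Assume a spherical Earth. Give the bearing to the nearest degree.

Δλ = 152.03 − -173.21 = 325.24°; wrapped into (−180°, 180°]: -34.76°.
θ = atan2( sin Δλ · cos φ₂ , cos φ₁ · sin φ₂ − sin φ₁ · cos φ₂ · cos Δλ )
  = atan2(-0.54131, 0.60726) = -41.714° → normalised to [0°, 360°): 318.286°.

318°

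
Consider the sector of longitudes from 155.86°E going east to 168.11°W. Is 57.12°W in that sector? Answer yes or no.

Band width going east from +155.86° to -168.11°: ((-168.11 − 155.86) mod 360) = 36.03°.
Offset of -57.12° east of the west edge: ((-57.12 − 155.86) mod 360) = 147.02°.
147.02° > 36.03° ⇒ outside.

No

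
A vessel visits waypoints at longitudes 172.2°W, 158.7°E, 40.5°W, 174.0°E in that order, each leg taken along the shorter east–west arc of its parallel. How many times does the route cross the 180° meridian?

Leg 1: -172.2° → +158.7°, shortest Δλ = -29.1° (west) — crosses 180°.
Leg 2: +158.7° → -40.5°, shortest Δλ = 160.8° (east) — crosses 180°.
Leg 3: -40.5° → +174.0°, shortest Δλ = -145.5° (west) — crosses 180°.
Total crossings: 3.

3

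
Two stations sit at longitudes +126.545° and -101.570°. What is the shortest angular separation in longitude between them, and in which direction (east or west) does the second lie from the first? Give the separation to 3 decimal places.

Raw difference: -101.570 − 126.545 = -228.115°.
Normalise into (−180°, 180°]: -228.115° + 360° = 131.885°.
Positive ⇒ the second point lies to the east; separation 131.885°.

131.885° east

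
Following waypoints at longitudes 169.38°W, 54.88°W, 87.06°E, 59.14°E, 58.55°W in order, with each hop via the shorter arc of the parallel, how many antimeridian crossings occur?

0

Leg 1: -169.38° → -54.88°, shortest Δλ = 114.5° (east) — does not cross 180°.
Leg 2: -54.88° → +87.06°, shortest Δλ = 141.94° (east) — does not cross 180°.
Leg 3: +87.06° → +59.14°, shortest Δλ = -27.92° (west) — does not cross 180°.
Leg 4: +59.14° → -58.55°, shortest Δλ = -117.69° (west) — does not cross 180°.
Total crossings: 0.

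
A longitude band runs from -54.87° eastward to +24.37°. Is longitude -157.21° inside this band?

Band width going east from -54.87° to +24.37°: ((24.37 − -54.87) mod 360) = 79.24°.
Offset of -157.21° east of the west edge: ((-157.21 − -54.87) mod 360) = 257.66°.
257.66° > 79.24° ⇒ outside.

No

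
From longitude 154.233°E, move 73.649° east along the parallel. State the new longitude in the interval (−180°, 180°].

Start at +154.233°; shift +73.649° → +227.882°.
+227.882° lies outside (−180°, 180°]; subtract 360° → -132.118°.

132.118°W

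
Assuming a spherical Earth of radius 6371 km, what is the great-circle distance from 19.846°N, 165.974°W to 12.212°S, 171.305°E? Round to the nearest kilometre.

Δλ = 171.305 − -165.974 = 337.279°; wrapped into (−180°, 180°]: -22.721°.
Δφ = -12.212 − 19.846 = -32.058°.
a = sin²(Δφ/2) + cos φ₁ · cos φ₂ · sin²(Δλ/2) = 0.111916.
c = 2·atan2(√a, √(1−a)) = 0.68223 rad → d = 6371·c ≈ 4346.49 km.

4346 km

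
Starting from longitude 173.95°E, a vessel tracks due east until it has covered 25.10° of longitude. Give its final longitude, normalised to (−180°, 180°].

Start at +173.95°; shift +25.10° → +199.05°.
+199.05° lies outside (−180°, 180°]; subtract 360° → -160.95°.

160.95°W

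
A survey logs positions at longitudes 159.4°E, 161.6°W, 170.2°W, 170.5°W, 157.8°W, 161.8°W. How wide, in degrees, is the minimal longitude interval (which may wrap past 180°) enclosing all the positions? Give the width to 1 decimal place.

42.8°

Sort the longitudes: -170.5°, -170.2°, -161.8°, -161.6°, -157.8°, +159.4°.
Eastward gaps between consecutive values (wrapping around): 0.3°, 8.4°, 0.2°, 3.8°, 317.2°, 30.1°.
Largest gap = 317.2° ⇒ minimal covering band is its complement: 360° − 317.2° = 42.8°.
Band runs from +159.4° eastward to -157.8°, crossing the antimeridian.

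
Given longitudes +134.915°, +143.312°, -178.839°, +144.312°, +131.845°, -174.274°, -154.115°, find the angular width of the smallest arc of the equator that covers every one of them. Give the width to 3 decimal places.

74.040°

Sort the longitudes: -178.839°, -174.274°, -154.115°, +131.845°, +134.915°, +143.312°, +144.312°.
Eastward gaps between consecutive values (wrapping around): 4.565°, 20.159°, 285.960°, 3.070°, 8.397°, 1.000°, 36.849°.
Largest gap = 285.960° ⇒ minimal covering band is its complement: 360° − 285.960° = 74.040°.
Band runs from +131.845° eastward to -154.115°, crossing the antimeridian.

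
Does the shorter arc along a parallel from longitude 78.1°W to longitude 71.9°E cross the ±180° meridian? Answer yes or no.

No

Signed shortest Δλ = ((71.9 − -78.1 + 180) mod 360) − 180 = 150.0°.
Going east by 150.0° from -78.1° reaches +71.9° without touching 180°.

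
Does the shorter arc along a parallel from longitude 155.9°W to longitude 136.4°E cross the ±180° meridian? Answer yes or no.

Yes

Naïve |136.4 − -155.9| = 292.3° > 180°, so the shorter arc goes the other way round — across 180°.
Signed shortest Δλ = ((136.4 − -155.9 + 180) mod 360) − 180 = -67.7°.
Going west by 67.7° from -155.9° passes through 180° before reaching +136.4°.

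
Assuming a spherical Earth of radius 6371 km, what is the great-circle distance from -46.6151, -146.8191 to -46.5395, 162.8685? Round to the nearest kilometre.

Δλ = 162.8685 − -146.8191 = 309.6876°; wrapped into (−180°, 180°]: -50.3124°.
Δφ = -46.5395 − -46.6151 = 0.0756°.
a = sin²(Δφ/2) + cos φ₁ · cos φ₂ · sin²(Δλ/2) = 0.085378.
c = 2·atan2(√a, √(1−a)) = 0.59304 rad → d = 6371·c ≈ 3778.28 km.

3778 km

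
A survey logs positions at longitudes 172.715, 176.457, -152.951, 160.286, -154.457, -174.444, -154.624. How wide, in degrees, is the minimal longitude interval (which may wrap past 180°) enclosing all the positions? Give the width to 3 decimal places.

46.763°

Sort the longitudes: -174.444°, -154.624°, -154.457°, -152.951°, +160.286°, +172.715°, +176.457°.
Eastward gaps between consecutive values (wrapping around): 19.820°, 0.167°, 1.506°, 313.237°, 12.429°, 3.742°, 9.099°.
Largest gap = 313.237° ⇒ minimal covering band is its complement: 360° − 313.237° = 46.763°.
Band runs from +160.286° eastward to -152.951°, crossing the antimeridian.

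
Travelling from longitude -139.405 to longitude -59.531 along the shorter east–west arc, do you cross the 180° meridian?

No

Signed shortest Δλ = ((-59.531 − -139.405 + 180) mod 360) − 180 = 79.874°.
Going east by 79.874° from -139.405° reaches -59.531° without touching 180°.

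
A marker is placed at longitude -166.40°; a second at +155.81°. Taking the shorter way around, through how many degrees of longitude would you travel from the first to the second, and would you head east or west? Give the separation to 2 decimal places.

Raw difference: 155.81 − -166.40 = 322.21°.
Normalise into (−180°, 180°]: 322.21° − 360° = -37.79°.
Negative ⇒ the second point lies to the west; separation 37.79°.

37.79° west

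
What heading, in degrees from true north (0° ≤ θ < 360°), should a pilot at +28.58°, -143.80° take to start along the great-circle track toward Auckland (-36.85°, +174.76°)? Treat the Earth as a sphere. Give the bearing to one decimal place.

213.1°

Δλ = 174.76 − -143.80 = 318.56°; wrapped into (−180°, 180°]: -41.44°.
θ = atan2( sin Δλ · cos φ₂ , cos φ₁ · sin φ₂ − sin φ₁ · cos φ₂ · cos Δλ )
  = atan2(-0.52961, -0.81362) = -146.939° → normalised to [0°, 360°): 213.061°.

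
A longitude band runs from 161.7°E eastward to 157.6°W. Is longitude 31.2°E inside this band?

Band width going east from +161.7° to -157.6°: ((-157.6 − 161.7) mod 360) = 40.7°.
Offset of +31.2° east of the west edge: ((31.2 − 161.7) mod 360) = 229.5°.
229.5° > 40.7° ⇒ outside.

No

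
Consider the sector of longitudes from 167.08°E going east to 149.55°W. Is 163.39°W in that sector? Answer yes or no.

Yes

Band width going east from +167.08° to -149.55°: ((-149.55 − 167.08) mod 360) = 43.37°.
Offset of -163.39° east of the west edge: ((-163.39 − 167.08) mod 360) = 29.53°.
29.53° ≤ 43.37° ⇒ inside.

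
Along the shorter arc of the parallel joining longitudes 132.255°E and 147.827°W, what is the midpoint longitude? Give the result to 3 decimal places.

172.214°E

Signed shortest Δλ from +132.255° to -147.827° is +79.918°.
Midpoint longitude = +132.255° + (+79.918°)/2 = +132.255° + 39.959° = +172.214°.
(The naïve average (+132.255 + -147.827)/2 = -7.786° is on the wrong side of the globe.)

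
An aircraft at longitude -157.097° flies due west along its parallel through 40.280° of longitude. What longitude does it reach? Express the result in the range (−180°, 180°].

+162.623°

Start at -157.097°; shift −40.280° → -197.377°.
-197.377° lies outside (−180°, 180°]; add 360° → +162.623°.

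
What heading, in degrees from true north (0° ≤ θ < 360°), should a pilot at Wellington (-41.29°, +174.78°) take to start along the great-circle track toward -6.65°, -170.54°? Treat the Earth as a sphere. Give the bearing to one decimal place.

Δλ = -170.54 − 174.78 = -345.32°; wrapped into (−180°, 180°]: 14.68°.
θ = atan2( sin Δλ · cos φ₂ , cos φ₁ · sin φ₂ − sin φ₁ · cos φ₂ · cos Δλ )
  = atan2(0.25172, 0.54702) = 24.710° → normalised to [0°, 360°): 24.710°.

24.7°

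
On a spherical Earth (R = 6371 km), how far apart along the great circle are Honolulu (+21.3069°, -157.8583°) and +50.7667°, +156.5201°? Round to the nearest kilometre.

Δλ = 156.5201 − -157.8583 = 314.3784°; wrapped into (−180°, 180°]: -45.6216°.
Δφ = 50.7667 − 21.3069 = 29.4598°.
a = sin²(Δφ/2) + cos φ₁ · cos φ₂ · sin²(Δλ/2) = 0.153215.
c = 2·atan2(√a, √(1−a)) = 0.80436 rad → d = 6371·c ≈ 5124.60 km.

5125 km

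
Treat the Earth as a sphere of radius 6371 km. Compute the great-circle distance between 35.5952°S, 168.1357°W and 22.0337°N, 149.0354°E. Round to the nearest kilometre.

Δλ = 149.0354 − -168.1357 = 317.1711°; wrapped into (−180°, 180°]: -42.8289°.
Δφ = 22.0337 − -35.5952 = 57.6289°.
a = sin²(Δφ/2) + cos φ₁ · cos φ₂ · sin²(Δλ/2) = 0.332781.
c = 2·atan2(√a, √(1−a)) = 1.22979 rad → d = 6371·c ≈ 7834.97 km.

7835 km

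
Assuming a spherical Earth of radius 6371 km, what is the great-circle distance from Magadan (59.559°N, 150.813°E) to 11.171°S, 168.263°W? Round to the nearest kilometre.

Δλ = -168.263 − 150.813 = -319.076°; wrapped into (−180°, 180°]: 40.924°.
Δφ = -11.171 − 59.559 = -70.730°.
a = sin²(Δφ/2) + cos φ₁ · cos φ₂ · sin²(Δλ/2) = 0.395735.
c = 2·atan2(√a, √(1−a)) = 1.36072 rad → d = 6371·c ≈ 8669.17 km.

8669 km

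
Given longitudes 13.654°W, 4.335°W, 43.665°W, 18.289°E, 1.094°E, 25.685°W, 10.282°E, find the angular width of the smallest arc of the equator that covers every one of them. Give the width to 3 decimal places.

61.954°

Sort the longitudes: -43.665°, -25.685°, -13.654°, -4.335°, +1.094°, +10.282°, +18.289°.
Eastward gaps between consecutive values (wrapping around): 17.980°, 12.031°, 9.319°, 5.429°, 9.188°, 8.007°, 298.046°.
Largest gap = 298.046° ⇒ minimal covering band is its complement: 360° − 298.046° = 61.954°.
Band runs from -43.665° eastward to +18.289°.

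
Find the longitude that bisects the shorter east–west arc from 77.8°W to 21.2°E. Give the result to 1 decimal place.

28.3°W

Signed shortest Δλ from -77.8° to +21.2° is +99.0°.
Midpoint longitude = -77.8° + (+99.0°)/2 = -77.8° + 49.5° = -28.3°.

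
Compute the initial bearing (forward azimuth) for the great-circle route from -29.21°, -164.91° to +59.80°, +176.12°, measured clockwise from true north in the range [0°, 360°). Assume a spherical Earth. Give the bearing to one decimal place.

Δλ = 176.12 − -164.91 = 341.03°; wrapped into (−180°, 180°]: -18.97°.
θ = atan2( sin Δλ · cos φ₂ , cos φ₁ · sin φ₂ − sin φ₁ · cos φ₂ · cos Δλ )
  = atan2(-0.16352, 0.98652) = -9.411° → normalised to [0°, 360°): 350.589°.

350.6°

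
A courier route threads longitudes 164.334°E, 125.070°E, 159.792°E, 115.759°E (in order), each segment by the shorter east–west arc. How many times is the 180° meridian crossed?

Leg 1: +164.334° → +125.070°, shortest Δλ = -39.264° (west) — does not cross 180°.
Leg 2: +125.070° → +159.792°, shortest Δλ = 34.722° (east) — does not cross 180°.
Leg 3: +159.792° → +115.759°, shortest Δλ = -44.033° (west) — does not cross 180°.
Total crossings: 0.

0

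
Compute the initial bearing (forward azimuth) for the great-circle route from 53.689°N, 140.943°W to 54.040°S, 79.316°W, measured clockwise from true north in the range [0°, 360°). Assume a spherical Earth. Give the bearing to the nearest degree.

Δλ = -79.316 − -140.943 = 61.627°.
θ = atan2( sin Δλ · cos φ₂ , cos φ₁ · sin φ₂ − sin φ₁ · cos φ₂ · cos Δλ )
  = atan2(0.51668, -0.70418) = 143.731° → normalised to [0°, 360°): 143.731°.

144°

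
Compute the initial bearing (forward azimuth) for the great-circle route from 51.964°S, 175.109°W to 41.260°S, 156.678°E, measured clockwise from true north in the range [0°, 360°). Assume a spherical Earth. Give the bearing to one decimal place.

288.0°

Δλ = 156.678 − -175.109 = 331.787°; wrapped into (−180°, 180°]: -28.213°.
θ = atan2( sin Δλ · cos φ₂ , cos φ₁ · sin φ₂ − sin φ₁ · cos φ₂ · cos Δλ )
  = atan2(-0.35538, 0.11539) = -72.011° → normalised to [0°, 360°): 287.989°.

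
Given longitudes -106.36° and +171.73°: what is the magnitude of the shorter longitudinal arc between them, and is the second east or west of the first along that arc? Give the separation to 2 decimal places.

81.91° west

Raw difference: 171.73 − -106.36 = 278.09°.
Normalise into (−180°, 180°]: 278.09° − 360° = -81.91°.
Negative ⇒ the second point lies to the west; separation 81.91°.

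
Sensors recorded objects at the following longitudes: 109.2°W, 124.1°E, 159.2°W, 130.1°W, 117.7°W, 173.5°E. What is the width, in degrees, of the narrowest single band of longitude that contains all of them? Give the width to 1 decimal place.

126.7°

Sort the longitudes: -159.2°, -130.1°, -117.7°, -109.2°, +124.1°, +173.5°.
Eastward gaps between consecutive values (wrapping around): 29.1°, 12.4°, 8.5°, 233.3°, 49.4°, 27.3°.
Largest gap = 233.3° ⇒ minimal covering band is its complement: 360° − 233.3° = 126.7°.
Band runs from +124.1° eastward to -109.2°, crossing the antimeridian.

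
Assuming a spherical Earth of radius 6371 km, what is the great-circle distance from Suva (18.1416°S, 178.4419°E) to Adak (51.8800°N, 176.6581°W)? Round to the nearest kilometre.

7801 km

Δλ = -176.6581 − 178.4419 = -355.1000°; wrapped into (−180°, 180°]: 4.9000°.
Δφ = 51.8800 − -18.1416 = 70.0216°.
a = sin²(Δφ/2) + cos φ₁ · cos φ₂ · sin²(Δλ/2) = 0.330239.
c = 2·atan2(√a, √(1−a)) = 1.22439 rad → d = 6371·c ≈ 7800.57 km.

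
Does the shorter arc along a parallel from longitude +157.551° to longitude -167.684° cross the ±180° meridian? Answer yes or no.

Naïve |-167.684 − 157.551| = 325.235° > 180°, so the shorter arc goes the other way round — across 180°.
Signed shortest Δλ = ((-167.684 − 157.551 + 180) mod 360) − 180 = 34.765°.
Going east by 34.765° from +157.551° passes through 180° before reaching -167.684°.

Yes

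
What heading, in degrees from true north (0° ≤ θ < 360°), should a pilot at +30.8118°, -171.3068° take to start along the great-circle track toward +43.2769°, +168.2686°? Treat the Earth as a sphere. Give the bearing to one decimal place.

Δλ = 168.2686 − -171.3068 = 339.5754°; wrapped into (−180°, 180°]: -20.4246°.
θ = atan2( sin Δλ · cos φ₂ , cos φ₁ · sin φ₂ − sin φ₁ · cos φ₂ · cos Δλ )
  = atan2(-0.25407, 0.23929) = -46.716° → normalised to [0°, 360°): 313.284°.

313.3°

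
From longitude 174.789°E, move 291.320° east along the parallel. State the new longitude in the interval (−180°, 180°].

106.109°E

Start at +174.789°; shift +291.320° → +466.109°.
+466.109° lies outside (−180°, 180°]; subtract 360° → +106.109°.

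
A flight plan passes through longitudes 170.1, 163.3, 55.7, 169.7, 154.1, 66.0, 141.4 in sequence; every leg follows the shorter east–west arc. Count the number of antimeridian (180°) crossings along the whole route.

0

Leg 1: +170.1° → +163.3°, shortest Δλ = -6.8° (west) — does not cross 180°.
Leg 2: +163.3° → +55.7°, shortest Δλ = -107.6° (west) — does not cross 180°.
Leg 3: +55.7° → +169.7°, shortest Δλ = 114.0° (east) — does not cross 180°.
Leg 4: +169.7° → +154.1°, shortest Δλ = -15.6° (west) — does not cross 180°.
Leg 5: +154.1° → +66.0°, shortest Δλ = -88.1° (west) — does not cross 180°.
Leg 6: +66.0° → +141.4°, shortest Δλ = 75.4° (east) — does not cross 180°.
Total crossings: 0.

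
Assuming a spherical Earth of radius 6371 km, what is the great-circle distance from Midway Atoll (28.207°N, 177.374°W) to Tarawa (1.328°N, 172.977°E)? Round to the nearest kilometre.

3160 km

Δλ = 172.977 − -177.374 = 350.351°; wrapped into (−180°, 180°]: -9.649°.
Δφ = 1.328 − 28.207 = -26.879°.
a = sin²(Δφ/2) + cos φ₁ · cos φ₂ · sin²(Δλ/2) = 0.060250.
c = 2·atan2(√a, √(1−a)) = 0.49599 rad → d = 6371·c ≈ 3159.93 km.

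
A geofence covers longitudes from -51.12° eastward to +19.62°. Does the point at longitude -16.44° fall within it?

Yes

Band width going east from -51.12° to +19.62°: ((19.62 − -51.12) mod 360) = 70.74°.
Offset of -16.44° east of the west edge: ((-16.44 − -51.12) mod 360) = 34.68°.
34.68° ≤ 70.74° ⇒ inside.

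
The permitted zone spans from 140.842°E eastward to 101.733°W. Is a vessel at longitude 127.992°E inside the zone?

Band width going east from +140.842° to -101.733°: ((-101.733 − 140.842) mod 360) = 117.425°.
Offset of +127.992° east of the west edge: ((127.992 − 140.842) mod 360) = 347.150°.
347.150° > 117.425° ⇒ outside.

No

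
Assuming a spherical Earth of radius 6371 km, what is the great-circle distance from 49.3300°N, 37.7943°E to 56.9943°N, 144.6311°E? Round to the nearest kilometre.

Δλ = 144.6311 − 37.7943 = 106.8368°.
Δφ = 56.9943 − 49.3300 = 7.6643°.
a = sin²(Δφ/2) + cos φ₁ · cos φ₂ · sin²(Δλ/2) = 0.233377.
c = 2·atan2(√a, √(1−a)) = 1.00836 rad → d = 6371·c ≈ 6424.28 km.

6424 km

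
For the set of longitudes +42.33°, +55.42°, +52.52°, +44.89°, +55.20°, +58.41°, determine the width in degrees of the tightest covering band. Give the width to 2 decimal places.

16.08°

Sort the longitudes: +42.33°, +44.89°, +52.52°, +55.20°, +55.42°, +58.41°.
Eastward gaps between consecutive values (wrapping around): 2.56°, 7.63°, 2.68°, 0.22°, 2.99°, 343.92°.
Largest gap = 343.92° ⇒ minimal covering band is its complement: 360° − 343.92° = 16.08°.
Band runs from +42.33° eastward to +58.41°.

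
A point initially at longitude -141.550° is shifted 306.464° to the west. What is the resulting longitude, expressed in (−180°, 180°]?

Start at -141.550°; shift −306.464° → -448.014°.
-448.014° lies outside (−180°, 180°]; add 360° → -88.014°.

-88.014°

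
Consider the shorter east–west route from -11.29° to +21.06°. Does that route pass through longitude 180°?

Signed shortest Δλ = ((21.06 − -11.29 + 180) mod 360) − 180 = 32.35°.
Going east by 32.35° from -11.29° reaches +21.06° without touching 180°.

No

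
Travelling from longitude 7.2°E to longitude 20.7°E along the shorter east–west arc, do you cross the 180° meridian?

No

Signed shortest Δλ = ((20.7 − 7.2 + 180) mod 360) − 180 = 13.5°.
Going east by 13.5° from +7.2° reaches +20.7° without touching 180°.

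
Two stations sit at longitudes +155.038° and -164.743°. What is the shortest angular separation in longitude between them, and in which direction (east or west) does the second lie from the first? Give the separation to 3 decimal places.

Raw difference: -164.743 − 155.038 = -319.781°.
Normalise into (−180°, 180°]: -319.781° + 360° = 40.219°.
Positive ⇒ the second point lies to the east; separation 40.219°.

40.219° east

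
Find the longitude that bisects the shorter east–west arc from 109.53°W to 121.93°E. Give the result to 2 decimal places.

173.80°W

Signed shortest Δλ from -109.53° to +121.93° is -128.54°.
Midpoint longitude = -109.53° + (-128.54°)/2 = -109.53° − 64.27° = -173.80°.
(The naïve average (-109.53 + +121.93)/2 = 6.2° is on the wrong side of the globe.)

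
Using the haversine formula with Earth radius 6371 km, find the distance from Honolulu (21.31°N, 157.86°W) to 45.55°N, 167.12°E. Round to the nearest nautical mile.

2249 nmi

Δλ = 167.12 − -157.86 = 324.98°; wrapped into (−180°, 180°]: -35.02°.
Δφ = 45.55 − 21.31 = 24.24°.
a = sin²(Δφ/2) + cos φ₁ · cos φ₂ · sin²(Δλ/2) = 0.103142.
c = 2·atan2(√a, √(1−a)) = 0.65390 rad → d = 6371·c ≈ 4166.01 km ≈ 2249.46 nmi.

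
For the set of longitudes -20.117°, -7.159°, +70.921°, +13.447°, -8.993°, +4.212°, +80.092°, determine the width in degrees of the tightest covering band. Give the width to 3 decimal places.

Sort the longitudes: -20.117°, -8.993°, -7.159°, +4.212°, +13.447°, +70.921°, +80.092°.
Eastward gaps between consecutive values (wrapping around): 11.124°, 1.834°, 11.371°, 9.235°, 57.474°, 9.171°, 259.791°.
Largest gap = 259.791° ⇒ minimal covering band is its complement: 360° − 259.791° = 100.209°.
Band runs from -20.117° eastward to +80.092°.

100.209°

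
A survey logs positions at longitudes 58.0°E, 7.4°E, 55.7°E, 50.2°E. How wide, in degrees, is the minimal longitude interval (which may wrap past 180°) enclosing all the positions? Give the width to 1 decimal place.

50.6°

Sort the longitudes: +7.4°, +50.2°, +55.7°, +58.0°.
Eastward gaps between consecutive values (wrapping around): 42.8°, 5.5°, 2.3°, 309.4°.
Largest gap = 309.4° ⇒ minimal covering band is its complement: 360° − 309.4° = 50.6°.
Band runs from +7.4° eastward to +58.0°.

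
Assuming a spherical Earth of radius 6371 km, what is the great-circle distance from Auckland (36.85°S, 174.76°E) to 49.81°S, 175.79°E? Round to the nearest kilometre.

1443 km

Δλ = 175.79 − 174.76 = 1.03°.
Δφ = -49.81 − -36.85 = -12.96°.
a = sin²(Δφ/2) + cos φ₁ · cos φ₂ · sin²(Δλ/2) = 0.012778.
c = 2·atan2(√a, √(1−a)) = 0.22657 rad → d = 6371·c ≈ 1443.45 km.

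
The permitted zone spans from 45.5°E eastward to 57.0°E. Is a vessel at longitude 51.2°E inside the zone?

Band width going east from +45.5° to +57.0°: ((57.0 − 45.5) mod 360) = 11.5°.
Offset of +51.2° east of the west edge: ((51.2 − 45.5) mod 360) = 5.7°.
5.7° ≤ 11.5° ⇒ inside.

Yes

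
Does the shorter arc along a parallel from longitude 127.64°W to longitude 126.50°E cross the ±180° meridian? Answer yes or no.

Naïve |126.50 − -127.64| = 254.14° > 180°, so the shorter arc goes the other way round — across 180°.
Signed shortest Δλ = ((126.50 − -127.64 + 180) mod 360) − 180 = -105.86°.
Going west by 105.86° from -127.64° passes through 180° before reaching +126.50°.

Yes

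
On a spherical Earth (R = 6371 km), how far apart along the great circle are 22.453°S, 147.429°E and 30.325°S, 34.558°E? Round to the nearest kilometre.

Δλ = 34.558 − 147.429 = -112.871°.
Δφ = -30.325 − -22.453 = -7.872°.
a = sin²(Δφ/2) + cos φ₁ · cos φ₂ · sin²(Δλ/2) = 0.558606.
c = 2·atan2(√a, √(1−a)) = 1.68828 rad → d = 6371·c ≈ 10756.02 km.

10756 km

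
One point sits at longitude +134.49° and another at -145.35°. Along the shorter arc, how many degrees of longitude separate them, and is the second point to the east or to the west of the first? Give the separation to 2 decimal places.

Raw difference: -145.35 − 134.49 = -279.84°.
Normalise into (−180°, 180°]: -279.84° + 360° = 80.16°.
Positive ⇒ the second point lies to the east; separation 80.16°.

80.16° east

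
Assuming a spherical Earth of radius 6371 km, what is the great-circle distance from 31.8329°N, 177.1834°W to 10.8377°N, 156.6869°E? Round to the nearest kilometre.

Δλ = 156.6869 − -177.1834 = 333.8703°; wrapped into (−180°, 180°]: -26.1297°.
Δφ = 10.8377 − 31.8329 = -20.9952°.
a = sin²(Δφ/2) + cos φ₁ · cos φ₂ · sin²(Δλ/2) = 0.075835.
c = 2·atan2(√a, √(1−a)) = 0.55797 rad → d = 6371·c ≈ 3554.84 km.

3555 km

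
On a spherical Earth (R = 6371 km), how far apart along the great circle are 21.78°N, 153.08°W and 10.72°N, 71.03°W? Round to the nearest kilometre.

Δλ = -71.03 − -153.08 = 82.05°.
Δφ = 10.72 − 21.78 = -11.06°.
a = sin²(Δφ/2) + cos φ₁ · cos φ₂ · sin²(Δλ/2) = 0.402394.
c = 2·atan2(√a, √(1−a)) = 1.37432 rad → d = 6371·c ≈ 8755.81 km.

8756 km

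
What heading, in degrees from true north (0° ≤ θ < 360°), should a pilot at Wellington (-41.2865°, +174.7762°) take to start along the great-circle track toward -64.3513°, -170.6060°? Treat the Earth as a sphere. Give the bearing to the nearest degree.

165°

Δλ = -170.6060 − 174.7762 = -345.3822°; wrapped into (−180°, 180°]: 14.6178°.
θ = atan2( sin Δλ · cos φ₂ , cos φ₁ · sin φ₂ − sin φ₁ · cos φ₂ · cos Δλ )
  = atan2(0.10924, -0.40102) = 164.762° → normalised to [0°, 360°): 164.762°.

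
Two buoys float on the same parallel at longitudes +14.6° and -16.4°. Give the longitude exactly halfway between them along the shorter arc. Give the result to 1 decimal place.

-0.9°

Signed shortest Δλ from +14.6° to -16.4° is -31.0°.
Midpoint longitude = +14.6° + (-31.0°)/2 = +14.6° − 15.5° = -0.9°.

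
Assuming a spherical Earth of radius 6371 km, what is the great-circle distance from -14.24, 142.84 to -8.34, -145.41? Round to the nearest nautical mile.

4225 nmi

Δλ = -145.41 − 142.84 = -288.25°; wrapped into (−180°, 180°]: 71.75°.
Δφ = -8.34 − -14.24 = 5.90°.
a = sin²(Δφ/2) + cos φ₁ · cos φ₂ · sin²(Δλ/2) = 0.331995.
c = 2·atan2(√a, √(1−a)) = 1.22812 rad → d = 6371·c ≈ 7824.34 km ≈ 4224.81 nmi.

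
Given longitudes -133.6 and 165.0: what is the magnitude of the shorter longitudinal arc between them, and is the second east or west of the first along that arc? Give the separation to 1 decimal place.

61.4° west

Raw difference: 165.0 − -133.6 = 298.6°.
Normalise into (−180°, 180°]: 298.6° − 360° = -61.4°.
Negative ⇒ the second point lies to the west; separation 61.4°.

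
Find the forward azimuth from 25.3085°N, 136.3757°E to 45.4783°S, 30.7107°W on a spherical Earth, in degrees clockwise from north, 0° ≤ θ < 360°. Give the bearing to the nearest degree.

204°

Δλ = -30.7107 − 136.3757 = -167.0864°.
θ = atan2( sin Δλ · cos φ₂ , cos φ₁ · sin φ₂ − sin φ₁ · cos φ₂ · cos Δλ )
  = atan2(-0.15670, -0.35238) = -156.026° → normalised to [0°, 360°): 203.974°.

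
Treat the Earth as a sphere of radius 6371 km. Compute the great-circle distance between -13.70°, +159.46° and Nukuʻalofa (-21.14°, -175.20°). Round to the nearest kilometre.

Δλ = -175.20 − 159.46 = -334.66°; wrapped into (−180°, 180°]: 25.34°.
Δφ = -21.14 − -13.70 = -7.44°.
a = sin²(Δφ/2) + cos φ₁ · cos φ₂ · sin²(Δλ/2) = 0.047803.
c = 2·atan2(√a, √(1−a)) = 0.44084 rad → d = 6371·c ≈ 2808.59 km.

2809 km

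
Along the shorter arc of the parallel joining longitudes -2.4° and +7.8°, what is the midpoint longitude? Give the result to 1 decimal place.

+2.7°

Signed shortest Δλ from -2.4° to +7.8° is +10.2°.
Midpoint longitude = -2.4° + (+10.2°)/2 = -2.4° + 5.1° = +2.7°.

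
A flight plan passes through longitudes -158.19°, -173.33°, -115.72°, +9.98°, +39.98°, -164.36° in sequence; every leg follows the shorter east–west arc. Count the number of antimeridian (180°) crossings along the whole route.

1

Leg 1: -158.19° → -173.33°, shortest Δλ = -15.14° (west) — does not cross 180°.
Leg 2: -173.33° → -115.72°, shortest Δλ = 57.61° (east) — does not cross 180°.
Leg 3: -115.72° → +9.98°, shortest Δλ = 125.7° (east) — does not cross 180°.
Leg 4: +9.98° → +39.98°, shortest Δλ = 30.0° (east) — does not cross 180°.
Leg 5: +39.98° → -164.36°, shortest Δλ = 155.66° (east) — crosses 180°.
Total crossings: 1.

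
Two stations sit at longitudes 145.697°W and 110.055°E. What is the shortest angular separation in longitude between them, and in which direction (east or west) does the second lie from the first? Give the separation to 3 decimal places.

Raw difference: 110.055 − -145.697 = 255.752°.
Normalise into (−180°, 180°]: 255.752° − 360° = -104.248°.
Negative ⇒ the second point lies to the west; separation 104.248°.

104.248° west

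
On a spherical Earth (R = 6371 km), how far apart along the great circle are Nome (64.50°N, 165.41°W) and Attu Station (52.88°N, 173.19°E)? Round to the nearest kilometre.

1771 km

Δλ = 173.19 − -165.41 = 338.60°; wrapped into (−180°, 180°]: -21.40°.
Δφ = 52.88 − 64.50 = -11.62°.
a = sin²(Δφ/2) + cos φ₁ · cos φ₂ · sin²(Δλ/2) = 0.019204.
c = 2·atan2(√a, √(1−a)) = 0.27805 rad → d = 6371·c ≈ 1771.45 km.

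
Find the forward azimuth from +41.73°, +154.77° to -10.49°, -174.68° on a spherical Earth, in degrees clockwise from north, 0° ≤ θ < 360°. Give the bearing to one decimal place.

Δλ = -174.68 − 154.77 = -329.45°; wrapped into (−180°, 180°]: 30.55°.
θ = atan2( sin Δλ · cos φ₂ , cos φ₁ · sin φ₂ − sin φ₁ · cos φ₂ · cos Δλ )
  = atan2(0.49979, -0.69952) = 144.455° → normalised to [0°, 360°): 144.455°.

144.5°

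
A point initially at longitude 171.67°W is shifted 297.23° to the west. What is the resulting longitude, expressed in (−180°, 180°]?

Start at -171.67°; shift −297.23° → -468.90°.
-468.90° lies outside (−180°, 180°]; add 360° → -108.90°.

108.90°W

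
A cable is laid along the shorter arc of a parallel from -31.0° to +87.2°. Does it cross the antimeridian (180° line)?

No

Signed shortest Δλ = ((87.2 − -31.0 + 180) mod 360) − 180 = 118.2°.
Going east by 118.2° from -31.0° reaches +87.2° without touching 180°.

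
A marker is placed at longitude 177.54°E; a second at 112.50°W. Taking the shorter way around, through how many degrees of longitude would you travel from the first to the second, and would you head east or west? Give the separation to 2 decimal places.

69.96° east

Raw difference: -112.50 − 177.54 = -290.04°.
Normalise into (−180°, 180°]: -290.04° + 360° = 69.96°.
Positive ⇒ the second point lies to the east; separation 69.96°.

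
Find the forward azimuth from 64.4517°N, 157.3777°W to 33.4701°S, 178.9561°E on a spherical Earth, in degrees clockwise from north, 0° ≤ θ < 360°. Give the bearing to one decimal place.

Δλ = 178.9561 − -157.3777 = 336.3338°; wrapped into (−180°, 180°]: -23.6662°.
θ = atan2( sin Δλ · cos φ₂ , cos φ₁ · sin φ₂ − sin φ₁ · cos φ₂ · cos Δλ )
  = atan2(-0.33484, -0.92716) = -160.143° → normalised to [0°, 360°): 199.857°.

199.9°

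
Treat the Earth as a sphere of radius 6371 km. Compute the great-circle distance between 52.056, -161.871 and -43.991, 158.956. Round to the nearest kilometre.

Δλ = 158.956 − -161.871 = 320.827°; wrapped into (−180°, 180°]: -39.173°.
Δφ = -43.991 − 52.056 = -96.047°.
a = sin²(Δφ/2) + cos φ₁ · cos φ₂ · sin²(Δλ/2) = 0.602387.
c = 2·atan2(√a, √(1−a)) = 1.77703 rad → d = 6371·c ≈ 11321.45 km.

11321 km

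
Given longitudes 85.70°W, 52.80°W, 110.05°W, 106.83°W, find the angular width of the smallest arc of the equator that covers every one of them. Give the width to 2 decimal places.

57.25°

Sort the longitudes: -110.05°, -106.83°, -85.70°, -52.80°.
Eastward gaps between consecutive values (wrapping around): 3.22°, 21.13°, 32.90°, 302.75°.
Largest gap = 302.75° ⇒ minimal covering band is its complement: 360° − 302.75° = 57.25°.
Band runs from -110.05° eastward to -52.80°.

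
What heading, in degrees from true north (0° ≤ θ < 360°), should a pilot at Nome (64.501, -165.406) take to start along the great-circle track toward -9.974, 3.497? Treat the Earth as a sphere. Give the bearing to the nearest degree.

13°

Δλ = 3.497 − -165.406 = 168.903°.
θ = atan2( sin Δλ · cos φ₂ , cos φ₁ · sin φ₂ − sin φ₁ · cos φ₂ · cos Δλ )
  = atan2(0.18956, 0.79777) = 13.366° → normalised to [0°, 360°): 13.366°.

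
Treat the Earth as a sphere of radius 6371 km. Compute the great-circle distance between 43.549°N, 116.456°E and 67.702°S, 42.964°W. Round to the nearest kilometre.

Δλ = -42.964 − 116.456 = -159.420°.
Δφ = -67.702 − 43.549 = -111.251°.
a = sin²(Δφ/2) + cos φ₁ · cos φ₂ · sin²(Δλ/2) = 0.947453.
c = 2·atan2(√a, √(1−a)) = 2.67902 rad → d = 6371·c ≈ 17068.02 km.

17068 km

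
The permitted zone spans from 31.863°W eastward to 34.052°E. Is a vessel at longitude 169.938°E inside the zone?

No

Band width going east from -31.863° to +34.052°: ((34.052 − -31.863) mod 360) = 65.915°.
Offset of +169.938° east of the west edge: ((169.938 − -31.863) mod 360) = 201.801°.
201.801° > 65.915° ⇒ outside.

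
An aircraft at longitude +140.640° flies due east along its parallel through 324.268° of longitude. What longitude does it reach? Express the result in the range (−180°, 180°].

+104.908°

Start at +140.640°; shift +324.268° → +464.908°.
+464.908° lies outside (−180°, 180°]; subtract 360° → +104.908°.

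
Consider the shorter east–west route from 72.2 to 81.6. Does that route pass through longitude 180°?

No

Signed shortest Δλ = ((81.6 − 72.2 + 180) mod 360) − 180 = 9.4°.
Going east by 9.4° from +72.2° reaches +81.6° without touching 180°.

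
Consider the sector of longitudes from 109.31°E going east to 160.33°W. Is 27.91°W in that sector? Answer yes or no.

No

Band width going east from +109.31° to -160.33°: ((-160.33 − 109.31) mod 360) = 90.36°.
Offset of -27.91° east of the west edge: ((-27.91 − 109.31) mod 360) = 222.78°.
222.78° > 90.36° ⇒ outside.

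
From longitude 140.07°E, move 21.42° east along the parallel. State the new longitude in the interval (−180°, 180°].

Start at +140.07°; shift +21.42° → +161.49°.
+161.49° already lies in (−180°, 180°].

161.49°E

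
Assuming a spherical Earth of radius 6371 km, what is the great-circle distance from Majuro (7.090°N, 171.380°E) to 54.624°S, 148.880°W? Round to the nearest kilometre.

Δλ = -148.880 − 171.380 = -320.260°; wrapped into (−180°, 180°]: 39.740°.
Δφ = -54.624 − 7.090 = -61.714°.
a = sin²(Δφ/2) + cos φ₁ · cos φ₂ · sin²(Δλ/2) = 0.329433.
c = 2·atan2(√a, √(1−a)) = 1.22267 rad → d = 6371·c ≈ 7789.65 km.

7790 km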